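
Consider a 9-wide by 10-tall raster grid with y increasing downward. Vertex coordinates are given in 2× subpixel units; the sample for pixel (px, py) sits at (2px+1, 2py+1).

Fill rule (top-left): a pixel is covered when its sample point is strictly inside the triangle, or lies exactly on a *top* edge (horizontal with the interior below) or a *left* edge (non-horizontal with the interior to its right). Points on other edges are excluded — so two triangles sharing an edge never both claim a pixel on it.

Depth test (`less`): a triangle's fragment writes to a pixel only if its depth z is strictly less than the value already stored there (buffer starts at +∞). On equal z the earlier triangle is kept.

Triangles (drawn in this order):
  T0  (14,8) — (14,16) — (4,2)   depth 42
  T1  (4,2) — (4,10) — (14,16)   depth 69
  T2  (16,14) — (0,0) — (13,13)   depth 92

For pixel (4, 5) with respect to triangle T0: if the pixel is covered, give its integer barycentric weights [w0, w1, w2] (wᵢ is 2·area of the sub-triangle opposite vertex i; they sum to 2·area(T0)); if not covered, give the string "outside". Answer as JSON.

T0:
  2·area = 80
  edge (14, 8)→(14, 16): d=(0,8) right/bottom  bias=-1
  edge (14, 16)→(4, 2): d=(-10,-14) top-left  bias=+0
  edge (4, 2)→(14, 8): d=(10,6) right/bottom  bias=-1
    (2,1)@(5, 3): e=[72,4,4] → █
    (3,1)@(7, 3): e=[56,32,-8] → ·
    (2,2)@(5, 5): e=[72,-16,24] → ·
    (3,2)@(7, 5): e=[56,12,12] → █
    (4,2)@(9, 5): e=[40,40,0] → ·  [on edge]
    (3,3)@(7, 7): e=[56,-8,32] → ·
    (4,3)@(9, 7): e=[40,20,20] → █
    (5,3)@(11, 7): e=[24,48,8] → █
    (6,3)@(13, 7): e=[8,76,-4] → ·
    (4,4)@(9, 9): e=[40,0,40] → █  [on edge]
    (6,4)@(13, 9): e=[8,56,16] → █
    (7,4)@(15, 9): e=[-8,84,4] → ·
  covered (10 px):
    · · · · · · · · ·
    · · █ · · · · · ·
    · · · █ · · · · ·
    · · · · █ █ · · ·
    · · · · █ █ █ · ·
    · · · · · █ █ · ·
    · · · · · · █ · ·
    · · · · · · · · ·
    · · · · · · · · ·
    · · · · · · · · ·
T1:
  2·area = 80  (B↔C swapped to make it positive)
  edge (4, 2)→(14, 16): d=(10,14) right/bottom  bias=-1
  edge (14, 16)→(4, 10): d=(-10,-6) top-left  bias=+0
  edge (4, 10)→(4, 2): d=(0,-8) top-left  bias=+0
    (2,2)@(5, 5): e=[16,56,8] → █
    (3,2)@(7, 5): e=[-12,68,24] → ·
    (2,3)@(5, 7): e=[36,36,8] → █
    (3,3)@(7, 7): e=[8,48,24] → █
    (4,3)@(9, 7): e=[-20,60,40] → ·
    (2,4)@(5, 9): e=[56,16,8] → █
    (4,4)@(9, 9): e=[0,40,40] → ·  [on edge]
    (2,5)@(5, 11): e=[76,-4,8] → ·
    (3,5)@(7, 11): e=[48,8,24] → █
    (4,5)@(9, 11): e=[20,20,40] → █
    (5,5)@(11, 11): e=[-8,32,56] → ·
    (3,6)@(7, 13): e=[68,-12,24] → ·
    (4,6)@(9, 13): e=[40,0,40] → █  [on edge]
  covered (10 px):
    · · · · · · · · ·
    · · · · · · · · ·
    · · █ · · · · · ·
    · · █ █ · · · · ·
    · · █ █ · · · · ·
    · · · █ █ · · · ·
    · · · · █ █ · · ·
    · · · · · · █ · ·
    · · · · · · · · ·
    · · · · · · · · ·
T2:
  2·area = 26  (B↔C swapped to make it positive)
  edge (16, 14)→(13, 13): d=(-3,-1) top-left  bias=+0
  edge (13, 13)→(0, 0): d=(-13,-13) top-left  bias=+0
  edge (0, 0)→(16, 14): d=(16,14) right/bottom  bias=-1
    (0,0)@(1, 1): e=[24,0,2] → █  [on edge]
    (1,0)@(3, 1): e=[26,26,-26] → ·
    (0,1)@(1, 3): e=[18,-26,34] → ·
    (1,1)@(3, 3): e=[20,0,6] → █  [on edge]
    (2,1)@(5, 3): e=[22,26,-22] → ·
    (1,2)@(3, 5): e=[14,-26,38] → ·
    (2,2)@(5, 5): e=[16,0,10] → █  [on edge]
    (3,2)@(7, 5): e=[18,26,-18] → ·
    (2,3)@(5, 7): e=[10,-26,42] → ·
    (3,3)@(7, 7): e=[12,0,14] → █  [on edge]
    (4,3)@(9, 7): e=[14,26,-14] → ·
    (0,4)@(1, 9): e=[0,-104,130] → ·  [on edge]
    (4,4)@(9, 9): e=[8,0,18] → █  [on edge]
    (3,5)@(7, 11): e=[0,-52,78] → ·  [on edge]
    (5,5)@(11, 11): e=[4,0,22] → █  [on edge]
    (6,6)@(13, 13): e=[0,0,26] → █  [on edge]
    (7,7)@(15, 15): e=[-4,0,30] → ·  [on edge]
    (8,8)@(17, 17): e=[-8,0,34] → ·  [on edge]
  covered (7 px):
    █ · · · · · · · ·
    · █ · · · · · · ·
    · · █ · · · · · ·
    · · · █ · · · · ·
    · · · · █ · · · ·
    · · · · · █ · · ·
    · · · · · · █ · ·
    · · · · · · · · ·
    · · · · · · · · ·
    · · · · · · · · ·

Answer: "outside"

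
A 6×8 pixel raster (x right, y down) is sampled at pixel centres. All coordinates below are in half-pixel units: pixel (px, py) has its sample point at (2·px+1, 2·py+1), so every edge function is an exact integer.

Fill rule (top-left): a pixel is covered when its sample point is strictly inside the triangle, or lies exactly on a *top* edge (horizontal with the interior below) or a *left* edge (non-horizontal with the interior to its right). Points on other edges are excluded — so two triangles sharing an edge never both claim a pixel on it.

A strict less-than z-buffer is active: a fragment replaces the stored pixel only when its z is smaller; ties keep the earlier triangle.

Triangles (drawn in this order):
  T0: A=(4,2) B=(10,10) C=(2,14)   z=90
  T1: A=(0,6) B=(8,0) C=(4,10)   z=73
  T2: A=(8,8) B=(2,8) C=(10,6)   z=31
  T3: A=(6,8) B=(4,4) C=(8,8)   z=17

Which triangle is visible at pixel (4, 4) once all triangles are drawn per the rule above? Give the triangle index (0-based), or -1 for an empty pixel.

T0:
  2·area = 88
  edge (4, 2)→(10, 10): d=(6,8) right/bottom  bias=-1
  edge (10, 10)→(2, 14): d=(-8,4) right/bottom  bias=-1
  edge (2, 14)→(4, 2): d=(2,-12) top-left  bias=+0
    (2,2)@(5, 5): e=[10,60,18] → #
    (3,2)@(7, 5): e=[-6,52,42] → ·
    (2,3)@(5, 7): e=[22,44,22] → #
    (3,3)@(7, 7): e=[6,36,46] → #
    (4,3)@(9, 7): e=[-10,28,70] → ·
    (1,4)@(3, 9): e=[50,36,2] → #
    (4,4)@(9, 9): e=[2,12,74] → #
    (5,4)@(11, 9): e=[-14,4,98] → ·
    (1,5)@(3, 11): e=[62,20,6] → #
    (4,5)@(9, 11): e=[14,-4,78] → ·
    (1,6)@(3, 13): e=[74,4,10] → #
    (2,6)@(5, 13): e=[58,-4,34] → ·
  covered (11 px):
    · · · · · ·
    · · · · · ·
    · · # · · ·
    · · # # · ·
    · # # # # ·
    · # # # · ·
    · # · · · ·
    · · · · · ·
T1:
  2·area = 56
  edge (0, 6)→(8, 0): d=(8,-6) top-left  bias=+0
  edge (8, 0)→(4, 10): d=(-4,10) right/bottom  bias=-1
  edge (4, 10)→(0, 6): d=(-4,-4) top-left  bias=+0
    (3,0)@(7, 1): e=[2,6,48] → #
    (4,0)@(9, 1): e=[14,-14,56] → ·
    (2,1)@(5, 3): e=[6,18,32] → #
    (3,1)@(7, 3): e=[18,-2,40] → ·
    (1,2)@(3, 5): e=[10,30,16] → #
    (3,2)@(7, 5): e=[34,-10,32] → ·
    (0,3)@(1, 7): e=[14,42,0] → #  [on edge]
    (3,3)@(7, 7): e=[50,-18,24] → ·
    (0,4)@(1, 9): e=[30,34,-8] → ·
    (1,4)@(3, 9): e=[42,14,0] → #  [on edge]
    (2,4)@(5, 9): e=[54,-6,8] → ·
    (1,5)@(3, 11): e=[58,6,-8] → ·
    (2,5)@(5, 11): e=[70,-14,0] → ·  [on edge]
    (3,6)@(7, 13): e=[98,-42,0] → ·  [on edge]
    (4,7)@(9, 15): e=[126,-70,0] → ·  [on edge]
  covered (8 px):
    · · · # · ·
    · · # · · ·
    · # # · · ·
    # # # · · ·
    · # · · · ·
    · · · · · ·
    · · · · · ·
    · · · · · ·
T2:
  2·area = 12
  edge (8, 8)→(2, 8): d=(-6,0) right/bottom  bias=-1
  edge (2, 8)→(10, 6): d=(8,-2) top-left  bias=+0
  edge (10, 6)→(8, 8): d=(-2,2) right/bottom  bias=-1
    (5,2)@(11, 5): e=[18,-6,0] → ·  [on edge]
    (3,3)@(7, 7): e=[6,2,4] → #
    (4,3)@(9, 7): e=[6,6,0] → ·  [on edge]
    (3,4)@(7, 9): e=[-6,18,0] → ·  [on edge]
    (2,5)@(5, 11): e=[-18,30,0] → ·  [on edge]
    (1,6)@(3, 13): e=[-30,42,0] → ·  [on edge]
    (0,7)@(1, 15): e=[-42,54,0] → ·  [on edge]
  covered (1 px):
    · · · · · ·
    · · · · · ·
    · · · · · ·
    · · · # · ·
    · · · · · ·
    · · · · · ·
    · · · · · ·
    · · · · · ·
T3:
  2·area = 8
  edge (6, 8)→(4, 4): d=(-2,-4) top-left  bias=+0
  edge (4, 4)→(8, 8): d=(4,4) right/bottom  bias=-1
  edge (8, 8)→(6, 8): d=(-2,0) right/bottom  bias=-1
    (0,0)@(1, 1): e=[-6,0,14] → ·  [on edge]
    (1,1)@(3, 3): e=[-2,0,10] → ·  [on edge]
    (2,2)@(5, 5): e=[2,0,6] → ·  [on edge]
    (3,3)@(7, 7): e=[6,0,2] → ·  [on edge]
    (4,4)@(9, 9): e=[10,0,-2] → ·  [on edge]
    (5,5)@(11, 11): e=[14,0,-6] → ·  [on edge]
  covered (0 px):
    · · · · · ·
    · · · · · ·
    · · · · · ·
    · · · · · ·
    · · · · · ·
    · · · · · ·
    · · · · · ·
    · · · · · ·

Z-buffer (winner per pixel, '.' = empty):
  . . . 1 . .
  . . 1 . . .
  . 1 1 . . .
  1 1 1 2 . .
  . 1 0 0 0 .
  . 0 0 0 . .
  . 0 . . . .
  . . . . . .

Result: 0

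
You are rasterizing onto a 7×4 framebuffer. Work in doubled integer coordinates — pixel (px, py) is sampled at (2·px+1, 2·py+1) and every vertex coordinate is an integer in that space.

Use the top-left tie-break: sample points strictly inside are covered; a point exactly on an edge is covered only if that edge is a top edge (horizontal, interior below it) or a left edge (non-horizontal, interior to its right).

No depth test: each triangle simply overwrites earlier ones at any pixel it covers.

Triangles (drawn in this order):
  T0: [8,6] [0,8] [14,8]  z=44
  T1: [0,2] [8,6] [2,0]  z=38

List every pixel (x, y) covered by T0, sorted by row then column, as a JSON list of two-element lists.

T0:
  2·area = 28  (B↔C swapped to make it positive)
  edge (8, 6)→(14, 8): d=(6,2) right/bottom  bias=-1
  edge (14, 8)→(0, 8): d=(-14,0) right/bottom  bias=-1
  edge (0, 8)→(8, 6): d=(8,-2) top-left  bias=+0
    (2,2)@(5, 5): e=[0,42,-14] → ·  [on edge]
    (2,3)@(5, 7): e=[12,14,2] → #
    (3,3)@(7, 7): e=[8,14,6] → #
    (4,3)@(9, 7): e=[4,14,10] → #
    (5,3)@(11, 7): e=[0,14,14] → ·  [on edge]
  covered (3 px):
    · · · · · · ·
    · · · · · · ·
    · · · · · · ·
    · · # # # · ·
T1:
  2·area = 24  (B↔C swapped to make it positive)
  edge (0, 2)→(2, 0): d=(2,-2) top-left  bias=+0
  edge (2, 0)→(8, 6): d=(6,6) right/bottom  bias=-1
  edge (8, 6)→(0, 2): d=(-8,-4) top-left  bias=+0
    (0,0)@(1, 1): e=[0,12,12] → #  [on edge]
    (1,0)@(3, 1): e=[4,0,20] → ·  [on edge]
    (0,1)@(1, 3): e=[4,24,-4] → ·
    (1,1)@(3, 3): e=[8,12,4] → #
    (2,1)@(5, 3): e=[12,0,12] → ·  [on edge]
    (1,2)@(3, 5): e=[12,24,-12] → ·
    (3,2)@(7, 5): e=[20,0,4] → ·  [on edge]
    (4,3)@(9, 7): e=[28,0,-4] → ·  [on edge]
  covered (2 px):
    # · · · · · ·
    · # · · · · ·
    · · · · · · ·
    · · · · · · ·

Result: [[2,3],[3,3],[4,3]]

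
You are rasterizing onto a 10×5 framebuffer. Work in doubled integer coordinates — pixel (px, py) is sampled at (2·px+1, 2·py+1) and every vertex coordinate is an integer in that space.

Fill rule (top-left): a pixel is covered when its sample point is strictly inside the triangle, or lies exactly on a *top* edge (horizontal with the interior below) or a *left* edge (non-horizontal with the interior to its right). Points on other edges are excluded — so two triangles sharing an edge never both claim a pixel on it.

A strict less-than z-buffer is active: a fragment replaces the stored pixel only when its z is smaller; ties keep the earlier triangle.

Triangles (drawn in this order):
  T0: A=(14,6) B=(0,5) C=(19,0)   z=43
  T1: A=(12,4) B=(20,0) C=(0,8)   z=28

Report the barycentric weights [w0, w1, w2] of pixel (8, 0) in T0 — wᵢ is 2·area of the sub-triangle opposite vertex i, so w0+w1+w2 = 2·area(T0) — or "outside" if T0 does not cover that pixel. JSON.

T0:
  2·area = 89
  edge (14, 6)→(0, 5): d=(-14,-1) top-left  bias=+0
  edge (0, 5)→(19, 0): d=(19,-5) top-left  bias=+0
  edge (19, 0)→(14, 6): d=(-5,6) right/bottom  bias=-1
    (8,0)@(17, 1): e=[73,9,7] → █
    (9,0)@(19, 1): e=[75,19,-5] → ·
    (4,1)@(9, 3): e=[37,7,45] → █
    (5,1)@(11, 3): e=[39,17,33] → █
    (6,1)@(13, 3): e=[41,27,21] → █
    (7,1)@(15, 3): e=[43,37,9] → █
    (8,1)@(17, 3): e=[45,47,-3] → ·
    (0,2)@(1, 5): e=[1,5,83] → █
    (1,2)@(3, 5): e=[3,15,71] → █
    (2,2)@(5, 5): e=[5,25,59] → █
    (3,2)@(7, 5): e=[7,35,47] → █
    (7,2)@(15, 5): e=[15,75,-1] → ·
  covered (12 px):
    · · · · · · · · █ ·
    · · · · █ █ █ █ · ·
    █ █ █ █ █ █ █ · · ·
    · · · · · · · · · ·
    · · · · · · · · · ·
T1:
  2·area = 16  (B↔C swapped to make it positive)
  edge (12, 4)→(0, 8): d=(-12,4) right/bottom  bias=-1
  edge (0, 8)→(20, 0): d=(20,-8) top-left  bias=+0
  edge (20, 0)→(12, 4): d=(-8,4) right/bottom  bias=-1
    (6,1)@(13, 3): e=[8,4,4] → █
    (7,1)@(15, 3): e=[0,20,-4] → ·  [on edge]
    (4,2)@(9, 5): e=[0,12,4] → ·  [on edge]
    (6,2)@(13, 5): e=[-16,44,-12] → ·
    (1,3)@(3, 7): e=[0,4,12] → ·  [on edge]
  covered (1 px):
    · · · · · · · · · ·
    · · · · · · █ · · ·
    · · · · · · · · · ·
    · · · · · · · · · ·
    · · · · · · · · · ·

Final: [9,7,73]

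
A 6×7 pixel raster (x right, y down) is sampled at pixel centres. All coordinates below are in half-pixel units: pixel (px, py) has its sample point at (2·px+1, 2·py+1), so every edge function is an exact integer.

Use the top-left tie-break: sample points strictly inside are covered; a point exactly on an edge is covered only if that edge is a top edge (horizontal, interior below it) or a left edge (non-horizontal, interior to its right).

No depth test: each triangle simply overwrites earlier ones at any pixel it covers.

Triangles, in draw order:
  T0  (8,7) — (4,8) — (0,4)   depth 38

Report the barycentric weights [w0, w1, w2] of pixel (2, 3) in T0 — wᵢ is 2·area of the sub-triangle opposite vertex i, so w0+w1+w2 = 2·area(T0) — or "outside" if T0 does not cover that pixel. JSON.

T0:
  2·area = 20
  edge (8, 7)→(4, 8): d=(-4,1) right/bottom  bias=-1
  edge (4, 8)→(0, 4): d=(-4,-4) top-left  bias=+0
  edge (0, 4)→(8, 7): d=(8,3) right/bottom  bias=-1
    (0,2)@(1, 5): e=[15,0,5] → █  [on edge]
    (1,2)@(3, 5): e=[13,8,-1] → ·
    (0,3)@(1, 7): e=[7,-8,21] → ·
    (1,3)@(3, 7): e=[5,0,15] → █  [on edge]
    (2,3)@(5, 7): e=[3,8,9] → █
    (3,3)@(7, 7): e=[1,16,3] → █
    (4,3)@(9, 7): e=[-1,24,-3] → ·
    (1,4)@(3, 9): e=[-3,-8,31] → ·
    (2,4)@(5, 9): e=[-5,0,25] → ·  [on edge]
    (3,4)@(7, 9): e=[-7,8,19] → ·
    (3,5)@(7, 11): e=[-15,0,35] → ·  [on edge]
    (4,6)@(9, 13): e=[-25,0,45] → ·  [on edge]
  covered (4 px):
    · · · · · ·
    · · · · · ·
    █ · · · · ·
    · █ █ █ · ·
    · · · · · ·
    · · · · · ·
    · · · · · ·

Final: [8,9,3]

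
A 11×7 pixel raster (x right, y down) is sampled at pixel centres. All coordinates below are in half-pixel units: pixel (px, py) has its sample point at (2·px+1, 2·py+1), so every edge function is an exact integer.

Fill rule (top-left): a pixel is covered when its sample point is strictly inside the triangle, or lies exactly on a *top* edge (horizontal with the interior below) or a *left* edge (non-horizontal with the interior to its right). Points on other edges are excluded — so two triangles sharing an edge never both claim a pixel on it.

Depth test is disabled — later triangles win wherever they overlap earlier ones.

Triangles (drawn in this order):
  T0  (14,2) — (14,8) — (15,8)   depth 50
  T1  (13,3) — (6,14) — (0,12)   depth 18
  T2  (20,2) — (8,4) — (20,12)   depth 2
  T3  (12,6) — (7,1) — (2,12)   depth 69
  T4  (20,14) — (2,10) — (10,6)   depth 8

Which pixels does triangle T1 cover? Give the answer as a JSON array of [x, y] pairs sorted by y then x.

T0:
  2·area = 6  (B↔C swapped to make it positive)
  edge (14, 2)→(15, 8): d=(1,6) right/bottom  bias=-1
  edge (15, 8)→(14, 8): d=(-1,0) right/bottom  bias=-1
  edge (14, 8)→(14, 2): d=(0,-6) top-left  bias=+0
  covered (0 px):
    · · · · · · · · · · ·
    · · · · · · · · · · ·
    · · · · · · · · · · ·
    · · · · · · · · · · ·
    · · · · · · · · · · ·
    · · · · · · · · · · ·
    · · · · · · · · · · ·
T1:
  2·area = 80
  edge (13, 3)→(6, 14): d=(-7,11) right/bottom  bias=-1
  edge (6, 14)→(0, 12): d=(-6,-2) top-left  bias=+0
  edge (0, 12)→(13, 3): d=(13,-9) top-left  bias=+0
    (6,1)@(13, 3): e=[0,80,0] → ·  [on edge]
    (5,2)@(11, 5): e=[8,64,8] → #
    (6,2)@(13, 5): e=[-14,68,26] → ·
    (4,3)@(9, 7): e=[16,48,16] → #
    (5,3)@(11, 7): e=[-6,52,34] → ·
    (2,4)@(5, 9): e=[46,28,6] → #
    (3,4)@(7, 9): e=[24,32,24] → #
    (5,4)@(11, 9): e=[-20,40,60] → ·
    (1,5)@(3, 11): e=[54,12,14] → #
    (4,5)@(9, 11): e=[-12,24,68] → ·
    (1,6)@(3, 13): e=[40,0,40] → #  [on edge]
    (3,6)@(7, 13): e=[-4,8,76] → ·
  covered (10 px):
    · · · · · · · · · · ·
    · · · · · · · · · · ·
    · · · · · # · · · · ·
    · · · · # · · · · · ·
    · · # # # · · · · · ·
    · # # # · · · · · · ·
    · # # · · · · · · · ·
T2:
  2·area = 120  (B↔C swapped to make it positive)
  edge (20, 2)→(20, 12): d=(0,10) right/bottom  bias=-1
  edge (20, 12)→(8, 4): d=(-12,-8) top-left  bias=+0
  edge (8, 4)→(20, 2): d=(12,-2) top-left  bias=+0
    (7,1)@(15, 3): e=[50,68,2] → #
    (8,1)@(17, 3): e=[30,84,6] → #
    (9,1)@(19, 3): e=[10,100,10] → #
    (10,1)@(21, 3): e=[-10,116,14] → ·
    (5,2)@(11, 5): e=[90,12,18] → #
    (6,2)@(13, 5): e=[70,28,22] → #
    (10,2)@(21, 5): e=[-10,92,38] → ·
    (5,3)@(11, 7): e=[90,-12,42] → ·
    (6,3)@(13, 7): e=[70,4,46] → #
    (10,3)@(21, 7): e=[-10,68,62] → ·
    (6,4)@(13, 9): e=[70,-20,70] → ·
    (7,4)@(15, 9): e=[50,-4,74] → ·
  covered (15 px):
    · · · · · · · · · · ·
    · · · · · · · # # # ·
    · · · · · # # # # # ·
    · · · · · · # # # # ·
    · · · · · · · · # # ·
    · · · · · · · · · # ·
    · · · · · · · · · · ·
T3:
  2·area = 80  (B↔C swapped to make it positive)
  edge (12, 6)→(2, 12): d=(-10,6) right/bottom  bias=-1
  edge (2, 12)→(7, 1): d=(5,-11) top-left  bias=+0
  edge (7, 1)→(12, 6): d=(5,5) right/bottom  bias=-1
    (3,0)@(7, 1): e=[80,0,0] → ·  [on edge]
    (3,1)@(7, 3): e=[60,10,10] → #
    (4,1)@(9, 3): e=[48,32,0] → ·  [on edge]
    (8,1)@(17, 3): e=[0,120,-40] → ·  [on edge]
    (3,2)@(7, 5): e=[40,20,20] → #
    (4,2)@(9, 5): e=[28,42,10] → #
    (5,2)@(11, 5): e=[16,64,0] → ·  [on edge]
    (2,3)@(5, 7): e=[32,8,40] → #
    (5,3)@(11, 7): e=[-4,74,10] → ·
    (6,3)@(13, 7): e=[-16,96,0] → ·  [on edge]
    (2,4)@(5, 9): e=[12,18,50] → #
    (3,4)@(7, 9): e=[0,40,40] → ·  [on edge]
    (7,4)@(15, 9): e=[-48,128,0] → ·  [on edge]
    (8,5)@(17, 11): e=[-80,160,0] → ·  [on edge]
    (9,6)@(19, 13): e=[-112,192,0] → ·  [on edge]
  covered (8 px):
    · · · · · · · · · · ·
    · · · # · · · · · · ·
    · · · # # · · · · · ·
    · · # # # · · · · · ·
    · · # · · · · · · · ·
    · # · · · · · · · · ·
    · · · · · · · · · · ·
T4:
  2·area = 104
  edge (20, 14)→(2, 10): d=(-18,-4) top-left  bias=+0
  edge (2, 10)→(10, 6): d=(8,-4) top-left  bias=+0
  edge (10, 6)→(20, 14): d=(10,8) right/bottom  bias=-1
    (4,3)@(9, 7): e=[82,4,18] → #
    (5,3)@(11, 7): e=[90,12,2] → #
    (6,3)@(13, 7): e=[98,20,-14] → ·
    (2,4)@(5, 9): e=[30,4,70] → #
    (3,4)@(7, 9): e=[38,12,54] → #
    (6,4)@(13, 9): e=[62,36,6] → #
    (7,4)@(15, 9): e=[70,44,-10] → ·
    (2,5)@(5, 11): e=[-6,20,90] → ·
    (3,5)@(7, 11): e=[2,28,74] → #
    (7,5)@(15, 11): e=[34,60,10] → #
    (8,5)@(17, 11): e=[42,68,-6] → ·
    (3,6)@(7, 13): e=[-34,44,94] → ·
  covered (13 px):
    · · · · · · · · · · ·
    · · · · · · · · · · ·
    · · · · · · · · · · ·
    · · · · # # · · · · ·
    · · # # # # # · · · ·
    · · · # # # # # · · ·
    · · · · · · · · # · ·

Final: [[5,2],[4,3],[2,4],[3,4],[4,4],[1,5],[2,5],[3,5],[1,6],[2,6]]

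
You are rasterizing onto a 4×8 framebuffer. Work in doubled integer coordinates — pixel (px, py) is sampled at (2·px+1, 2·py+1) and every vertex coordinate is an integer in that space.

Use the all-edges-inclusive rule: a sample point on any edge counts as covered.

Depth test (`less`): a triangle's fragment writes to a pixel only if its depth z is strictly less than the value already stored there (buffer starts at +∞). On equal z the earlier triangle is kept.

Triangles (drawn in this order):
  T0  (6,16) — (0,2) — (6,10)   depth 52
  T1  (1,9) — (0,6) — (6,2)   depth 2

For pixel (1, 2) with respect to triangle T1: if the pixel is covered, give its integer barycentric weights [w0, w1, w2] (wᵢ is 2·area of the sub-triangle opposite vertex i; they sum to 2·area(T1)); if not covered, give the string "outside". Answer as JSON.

T0:
  2·area = 36
  edge (6, 16)→(0, 2): d=(-6,-14) inclusive
  edge (0, 2)→(6, 10): d=(6,8) inclusive
  edge (6, 10)→(6, 16): d=(0,6) inclusive
    (1,3)@(3, 7): e=[12,6,18] → #
    (2,3)@(5, 7): e=[40,-10,6] → ·
    (1,4)@(3, 9): e=[0,18,18] → #  [on edge]
    (2,4)@(5, 9): e=[28,2,6] → #
    (3,4)@(7, 9): e=[56,-14,-6] → ·
    (1,5)@(3, 11): e=[-12,30,18] → ·
    (2,5)@(5, 11): e=[16,14,6] → #
    (3,5)@(7, 11): e=[44,-2,-6] → ·
    (2,6)@(5, 13): e=[4,26,6] → #
    (3,6)@(7, 13): e=[32,10,-6] → ·
    (2,7)@(5, 15): e=[-8,38,6] → ·
  covered (5 px):
    · · · ·
    · · · ·
    · · · ·
    · # · ·
    · # # ·
    · · # ·
    · · # ·
    · · · ·
T1:
  2·area = 22
  edge (1, 9)→(0, 6): d=(-1,-3) inclusive
  edge (0, 6)→(6, 2): d=(6,-4) inclusive
  edge (6, 2)→(1, 9): d=(-5,7) inclusive
    (2,1)@(5, 3): e=[18,2,2] → #
    (3,1)@(7, 3): e=[24,10,-12] → ·
    (1,2)@(3, 5): e=[10,6,6] → #
    (2,2)@(5, 5): e=[16,14,-8] → ·
    (0,3)@(1, 7): e=[2,10,10] → #
    (1,3)@(3, 7): e=[8,18,-4] → ·
    (0,4)@(1, 9): e=[0,22,0] → #  [on edge]
    (1,4)@(3, 9): e=[6,30,-14] → ·
    (0,5)@(1, 11): e=[-2,34,-10] → ·
    (1,7)@(3, 15): e=[0,66,-44] → ·  [on edge]
  covered (4 px):
    · · · ·
    · · # ·
    · # · ·
    # · · ·
    # · · ·
    · · · ·
    · · · ·
    · · · ·

Answer: [6,6,10]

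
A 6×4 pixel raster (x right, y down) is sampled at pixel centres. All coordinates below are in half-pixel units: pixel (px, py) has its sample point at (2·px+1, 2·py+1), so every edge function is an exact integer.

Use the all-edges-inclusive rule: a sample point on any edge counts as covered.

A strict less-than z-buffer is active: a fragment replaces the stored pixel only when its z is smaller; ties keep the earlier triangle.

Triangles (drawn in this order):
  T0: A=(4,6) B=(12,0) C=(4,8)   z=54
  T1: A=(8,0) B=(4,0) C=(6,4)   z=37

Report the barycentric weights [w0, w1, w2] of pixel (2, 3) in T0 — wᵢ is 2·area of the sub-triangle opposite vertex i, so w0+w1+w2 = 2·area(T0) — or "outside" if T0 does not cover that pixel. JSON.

T0:
  2·area = 16
  edge (4, 6)→(12, 0): d=(8,-6) inclusive
  edge (12, 0)→(4, 8): d=(-8,8) inclusive
  edge (4, 8)→(4, 6): d=(0,-2) inclusive
    (5,0)@(11, 1): e=[2,0,14] → █  [on edge]
    (4,1)@(9, 3): e=[6,0,10] → █  [on edge]
    (5,1)@(11, 3): e=[18,-16,14] → ·
    (3,2)@(7, 5): e=[10,0,6] → █  [on edge]
    (4,2)@(9, 5): e=[22,-16,10] → ·
    (2,3)@(5, 7): e=[14,0,2] → █  [on edge]
    (3,3)@(7, 7): e=[26,-16,6] → ·
  covered (4 px):
    · · · · · █
    · · · · █ ·
    · · · █ · ·
    · · █ · · ·
T1:
  2·area = 16  (B↔C swapped to make it positive)
  edge (8, 0)→(6, 4): d=(-2,4) inclusive
  edge (6, 4)→(4, 0): d=(-2,-4) inclusive
  edge (4, 0)→(8, 0): d=(4,0) inclusive
    (2,0)@(5, 1): e=[10,2,4] → █
    (3,0)@(7, 1): e=[2,10,4] → █
    (4,0)@(9, 1): e=[-6,18,4] → ·
    (2,1)@(5, 3): e=[6,-2,12] → ·
    (3,1)@(7, 3): e=[-2,6,12] → ·
  covered (2 px):
    · · █ █ · ·
    · · · · · ·
    · · · · · ·
    · · · · · ·

Answer: [0,2,14]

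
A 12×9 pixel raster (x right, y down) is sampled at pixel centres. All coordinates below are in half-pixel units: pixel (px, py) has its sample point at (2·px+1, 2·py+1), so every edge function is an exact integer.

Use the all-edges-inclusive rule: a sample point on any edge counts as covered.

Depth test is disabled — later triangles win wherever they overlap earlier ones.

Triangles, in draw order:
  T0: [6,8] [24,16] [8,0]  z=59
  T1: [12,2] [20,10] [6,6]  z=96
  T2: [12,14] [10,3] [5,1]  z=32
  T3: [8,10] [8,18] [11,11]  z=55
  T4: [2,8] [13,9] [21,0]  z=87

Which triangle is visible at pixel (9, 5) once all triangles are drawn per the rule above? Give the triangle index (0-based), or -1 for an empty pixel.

T0:
  2·area = 160  (B↔C swapped to make it positive)
  edge (6, 8)→(8, 0): d=(2,-8) inclusive
  edge (8, 0)→(24, 16): d=(16,16) inclusive
  edge (24, 16)→(6, 8): d=(-18,-8) inclusive
    (4,0)@(9, 1): e=[10,0,150] → X  [on edge]
    (5,0)@(11, 1): e=[26,-32,166] → .
    (4,1)@(9, 3): e=[14,32,114] → X
    (5,1)@(11, 3): e=[30,0,130] → X  [on edge]
    (6,1)@(13, 3): e=[46,-32,146] → .
    (3,2)@(7, 5): e=[2,96,62] → X
    (6,2)@(13, 5): e=[50,0,110] → X  [on edge]
    (7,2)@(15, 5): e=[66,-32,126] → .
    (3,3)@(7, 7): e=[6,128,26] → X
    (7,3)@(15, 7): e=[70,0,90] → X  [on edge]
    (8,3)@(17, 7): e=[86,-32,106] → .
    (3,4)@(7, 9): e=[10,160,-10] → .
    (8,4)@(17, 9): e=[90,0,70] → X  [on edge]
    (9,5)@(19, 11): e=[110,0,50] → X  [on edge]
    (10,6)@(21, 13): e=[130,0,30] → X  [on edge]
    (11,7)@(23, 15): e=[150,0,10] → X  [on edge]
  covered (24 px):
    . . . . X . . . . . . .
    . . . . X X . . . . . .
    . . . X X X X . . . . .
    . . . X X X X X . . . .
    . . . . X X X X X . . .
    . . . . . . X X X X . .
    . . . . . . . . . X X .
    . . . . . . . . . . . X
    . . . . . . . . . . . .
T1:
  2·area = 80
  edge (12, 2)→(20, 10): d=(8,8) inclusive
  edge (20, 10)→(6, 6): d=(-14,-4) inclusive
  edge (6, 6)→(12, 2): d=(6,-4) inclusive
    (5,0)@(11, 1): e=[0,90,-10] → .  [on edge]
    (5,1)@(11, 3): e=[16,62,2] → X
    (6,1)@(13, 3): e=[0,70,10] → X  [on edge]
    (7,1)@(15, 3): e=[-16,78,18] → .
    (4,2)@(9, 5): e=[48,26,6] → X
    (7,2)@(15, 5): e=[0,50,30] → X  [on edge]
    (8,2)@(17, 5): e=[-16,58,38] → .
    (4,3)@(9, 7): e=[64,-2,18] → .
    (5,3)@(11, 7): e=[48,6,26] → X
    (8,3)@(17, 7): e=[0,30,50] → X  [on edge]
    (9,3)@(19, 7): e=[-16,38,58] → .
    (5,4)@(11, 9): e=[64,-22,38] → .
    (9,4)@(19, 9): e=[0,10,70] → X  [on edge]
    (10,5)@(21, 11): e=[0,-10,90] → .  [on edge]
    (11,6)@(23, 13): e=[0,-30,110] → .  [on edge]
  covered (12 px):
    . . . . . . . . . . . .
    . . . . . X X . . . . .
    . . . . X X X X . . . .
    . . . . . X X X X . . .
    . . . . . . . . X X . .
    . . . . . . . . . . . .
    . . . . . . . . . . . .
    . . . . . . . . . . . .
    . . . . . . . . . . . .
T2:
  2·area = 51  (B↔C swapped to make it positive)
  edge (12, 14)→(5, 1): d=(-7,-13) inclusive
  edge (5, 1)→(10, 3): d=(5,2) inclusive
  edge (10, 3)→(12, 14): d=(2,11) inclusive
    (2,0)@(5, 1): e=[0,0,51] → X  [on edge]
    (3,0)@(7, 1): e=[26,-4,29] → .
    (2,1)@(5, 3): e=[-14,10,55] → .
    (3,1)@(7, 3): e=[12,6,33] → X
    (4,1)@(9, 3): e=[38,2,11] → X
    (5,1)@(11, 3): e=[64,-2,-11] → .
    (3,2)@(7, 5): e=[-2,16,37] → .
    (4,2)@(9, 5): e=[24,12,15] → X
    (5,2)@(11, 5): e=[50,8,-7] → .
    (7,2)@(15, 5): e=[102,0,-51] → .  [on edge]
    (4,3)@(9, 7): e=[10,22,19] → X
    (5,3)@(11, 7): e=[36,18,-3] → .
  covered (7 px):
    . . X . . . . . . . . .
    . . . X X . . . . . . .
    . . . . X . . . . . . .
    . . . . X . . . . . . .
    . . . . . X . . . . . .
    . . . . . X . . . . . .
    . . . . . . . . . . . .
    . . . . . . . . . . . .
    . . . . . . . . . . . .
T3:
  2·area = 24  (B↔C swapped to make it positive)
  edge (8, 10)→(11, 11): d=(3,1) inclusive
  edge (11, 11)→(8, 18): d=(-3,7) inclusive
  edge (8, 18)→(8, 10): d=(0,-8) inclusive
    (2,4)@(5, 9): e=[0,48,-24] → .  [on edge]
    (4,5)@(9, 11): e=[2,14,8] → X
    (5,5)@(11, 11): e=[0,0,24] → X  [on edge]
    (6,5)@(13, 11): e=[-2,-14,40] → .
    (4,6)@(9, 13): e=[8,8,8] → X
    (5,6)@(11, 13): e=[6,-6,24] → .
    (8,6)@(17, 13): e=[0,-48,72] → .  [on edge]
    (4,7)@(9, 15): e=[14,2,8] → X
    (5,7)@(11, 15): e=[12,-12,24] → .
    (11,7)@(23, 15): e=[0,-96,120] → .  [on edge]
    (4,8)@(9, 17): e=[20,-4,8] → .
  covered (4 px):
    . . . . . . . . . . . .
    . . . . . . . . . . . .
    . . . . . . . . . . . .
    . . . . . . . . . . . .
    . . . . . . . . . . . .
    . . . . X X . . . . . .
    . . . . X . . . . . . .
    . . . . X . . . . . . .
    . . . . . . . . . . . .
T4:
  2·area = 107  (B↔C swapped to make it positive)
  edge (2, 8)→(21, 0): d=(19,-8) inclusive
  edge (21, 0)→(13, 9): d=(-8,9) inclusive
  edge (13, 9)→(2, 8): d=(-11,-1) inclusive
    (9,0)@(19, 1): e=[3,10,94] → X
    (10,0)@(21, 1): e=[19,-8,96] → .
    (7,1)@(15, 3): e=[9,30,68] → X
    (8,1)@(17, 3): e=[25,12,70] → X
    (9,1)@(19, 3): e=[41,-6,72] → .
    (5,2)@(11, 5): e=[15,50,42] → X
    (6,2)@(13, 5): e=[31,32,44] → X
    (8,2)@(17, 5): e=[63,-4,48] → .
    (2,3)@(5, 7): e=[5,88,14] → X
    (3,3)@(7, 7): e=[21,70,16] → X
    (4,3)@(9, 7): e=[37,52,18] → X
    (7,3)@(15, 7): e=[85,-2,24] → .
    (6,4)@(13, 9): e=[107,0,0] → X  [on edge]
  covered (12 px):
    . . . . . . . . . X . .
    . . . . . . . X X . . .
    . . . . . X X X . . . .
    . . X X X X X . . . . .
    . . . . . . X . . . . .
    . . . . . . . . . . . .
    . . . . . . . . . . . .
    . . . . . . . . . . . .
    . . . . . . . . . . . .

Z-buffer (winner per pixel, '.' = empty):
  . . 2 . 0 . . . . 4 . .
  . . . 2 2 1 1 4 4 . . .
  . . . 0 2 4 4 4 . . . .
  . . 4 4 4 4 4 1 1 . . .
  . . . . 0 2 4 0 1 1 . .
  . . . . 3 3 0 0 0 0 . .
  . . . . 3 . . . . 0 0 .
  . . . . 3 . . . . . . 0
  . . . . . . . . . . . .

Result: 0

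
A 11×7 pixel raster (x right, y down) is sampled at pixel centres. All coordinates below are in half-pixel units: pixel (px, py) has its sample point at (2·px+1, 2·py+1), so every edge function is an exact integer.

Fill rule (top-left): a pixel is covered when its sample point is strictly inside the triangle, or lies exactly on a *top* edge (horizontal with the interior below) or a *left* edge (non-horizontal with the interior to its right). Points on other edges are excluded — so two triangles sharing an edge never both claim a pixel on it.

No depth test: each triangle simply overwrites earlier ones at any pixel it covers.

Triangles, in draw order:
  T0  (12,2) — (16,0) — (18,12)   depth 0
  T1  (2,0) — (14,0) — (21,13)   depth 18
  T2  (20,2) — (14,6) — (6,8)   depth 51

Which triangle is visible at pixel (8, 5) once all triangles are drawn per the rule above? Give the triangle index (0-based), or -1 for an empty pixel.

T0:
  2·area = 52
  edge (12, 2)→(16, 0): d=(4,-2) top-left  bias=+0
  edge (16, 0)→(18, 12): d=(2,12) right/bottom  bias=-1
  edge (18, 12)→(12, 2): d=(-6,-10) top-left  bias=+0
    (7,0)@(15, 1): e=[2,14,36] → X
    (8,0)@(17, 1): e=[6,-10,56] → .
    (6,1)@(13, 3): e=[6,42,4] → X
    (8,1)@(17, 3): e=[14,-6,44] → .
    (6,2)@(13, 5): e=[14,46,-8] → .
    (7,2)@(15, 5): e=[18,22,12] → X
    (8,2)@(17, 5): e=[22,-2,32] → .
    (7,3)@(15, 7): e=[26,26,0] → X  [on edge]
    (8,3)@(17, 7): e=[30,2,20] → X
    (9,3)@(19, 7): e=[34,-22,40] → .
    (7,4)@(15, 9): e=[34,30,-12] → .
    (8,4)@(17, 9): e=[38,6,8] → X
  covered (7 px):
    . . . . . . . X . . .
    . . . . . . X X . . .
    . . . . . . . X . . .
    . . . . . . . X X . .
    . . . . . . . . X . .
    . . . . . . . . . . .
    . . . . . . . . . . .
T1:
  2·area = 156
  edge (2, 0)→(14, 0): d=(12,0) top-left  bias=+0
  edge (14, 0)→(21, 13): d=(7,13) right/bottom  bias=-1
  edge (21, 13)→(2, 0): d=(-19,-13) top-left  bias=+0
    (2,0)@(5, 1): e=[12,124,20] → X
    (3,0)@(7, 1): e=[12,98,46] → X
    (4,0)@(9, 1): e=[12,72,72] → X
    (5,0)@(11, 1): e=[12,46,98] → X
    (6,0)@(13, 1): e=[12,20,124] → X
    (7,0)@(15, 1): e=[12,-6,150] → .
    (2,1)@(5, 3): e=[36,138,-18] → .
    (3,1)@(7, 3): e=[36,112,8] → X
    (7,1)@(15, 3): e=[36,8,112] → X
    (8,1)@(17, 3): e=[36,-18,138] → .
    (3,2)@(7, 5): e=[60,126,-30] → .
    (4,2)@(9, 5): e=[60,100,-4] → .
    (10,6)@(21, 13): e=[156,0,0] → .  [on edge]
  covered (18 px):
    . . X X X X X . . . .
    . . . X X X X X . . .
    . . . . . X X X . . .
    . . . . . . X X X . .
    . . . . . . . . X . .
    . . . . . . . . . X .
    . . . . . . . . . . .
T2:
  2·area = 20
  edge (20, 2)→(14, 6): d=(-6,4) right/bottom  bias=-1
  edge (14, 6)→(6, 8): d=(-8,2) right/bottom  bias=-1
  edge (6, 8)→(20, 2): d=(14,-6) top-left  bias=+0
    (6,2)@(13, 5): e=[10,10,0] → X  [on edge]
    (7,2)@(15, 5): e=[2,6,12] → X
    (8,2)@(17, 5): e=[-6,2,24] → .
    (4,3)@(9, 7): e=[14,2,4] → X
    (5,3)@(11, 7): e=[6,-2,16] → .
    (6,3)@(13, 7): e=[-2,-6,28] → .
    (7,3)@(15, 7): e=[-10,-10,40] → .
    (4,4)@(9, 9): e=[2,-14,32] → .
  covered (3 px):
    . . . . . . . . . . .
    . . . . . . . . . . .
    . . . . . . X X . . .
    . . . . X . . . . . .
    . . . . . . . . . . .
    . . . . . . . . . . .
    . . . . . . . . . . .

Z-buffer (winner per pixel, '.' = empty):
  . . 1 1 1 1 1 0 . . .
  . . . 1 1 1 1 1 . . .
  . . . . . 1 2 2 . . .
  . . . . 2 . 1 1 1 . .
  . . . . . . . . 1 . .
  . . . . . . . . . 1 .
  . . . . . . . . . . .

Answer: -1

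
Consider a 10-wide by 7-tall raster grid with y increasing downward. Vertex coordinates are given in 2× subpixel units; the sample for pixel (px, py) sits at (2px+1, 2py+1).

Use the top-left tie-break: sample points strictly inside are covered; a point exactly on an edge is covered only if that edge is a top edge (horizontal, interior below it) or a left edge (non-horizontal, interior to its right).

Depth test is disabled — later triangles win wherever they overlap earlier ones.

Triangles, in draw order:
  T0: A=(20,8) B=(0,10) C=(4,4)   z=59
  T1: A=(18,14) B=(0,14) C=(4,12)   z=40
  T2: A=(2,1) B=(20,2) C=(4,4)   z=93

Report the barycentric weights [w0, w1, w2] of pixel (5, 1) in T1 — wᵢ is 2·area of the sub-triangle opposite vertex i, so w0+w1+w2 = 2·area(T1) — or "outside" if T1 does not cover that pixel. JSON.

T0:
  2·area = 112
  edge (20, 8)→(0, 10): d=(-20,2) right/bottom  bias=-1
  edge (0, 10)→(4, 4): d=(4,-6) top-left  bias=+0
  edge (4, 4)→(20, 8): d=(16,4) right/bottom  bias=-1
    (2,2)@(5, 5): e=[90,10,12] → #
    (3,2)@(7, 5): e=[86,22,4] → #
    (4,2)@(9, 5): e=[82,34,-4] → ·
    (1,3)@(3, 7): e=[54,6,52] → #
    (4,3)@(9, 7): e=[42,42,28] → #
    (5,3)@(11, 7): e=[38,54,20] → #
    (6,3)@(13, 7): e=[34,66,12] → #
    (7,3)@(15, 7): e=[30,78,4] → #
    (8,3)@(17, 7): e=[26,90,-4] → ·
    (0,4)@(1, 9): e=[18,2,92] → #
    (5,4)@(11, 9): e=[-2,62,52] → ·
    (6,4)@(13, 9): e=[-6,74,44] → ·
  covered (14 px):
    · · · · · · · · · ·
    · · · · · · · · · ·
    · · # # · · · · · ·
    · # # # # # # # · ·
    # # # # # · · · · ·
    · · · · · · · · · ·
    · · · · · · · · · ·
T1:
  2·area = 36
  edge (18, 14)→(0, 14): d=(-18,0) right/bottom  bias=-1
  edge (0, 14)→(4, 12): d=(4,-2) top-left  bias=+0
  edge (4, 12)→(18, 14): d=(14,2) right/bottom  bias=-1
    (1,6)@(3, 13): e=[18,2,16] → #
    (2,6)@(5, 13): e=[18,6,12] → #
    (3,6)@(7, 13): e=[18,10,8] → #
    (4,6)@(9, 13): e=[18,14,4] → #
    (5,6)@(11, 13): e=[18,18,0] → ·  [on edge]
  covered (4 px):
    · · · · · · · · · ·
    · · · · · · · · · ·
    · · · · · · · · · ·
    · · · · · · · · · ·
    · · · · · · · · · ·
    · · · · · · · · · ·
    · # # # # · · · · ·
T2:
  2·area = 52
  edge (2, 1)→(20, 2): d=(18,1) right/bottom  bias=-1
  edge (20, 2)→(4, 4): d=(-16,2) right/bottom  bias=-1
  edge (4, 4)→(2, 1): d=(-2,-3) top-left  bias=+0
    (2,1)@(5, 3): e=[33,14,5] → #
    (3,1)@(7, 3): e=[31,10,11] → #
    (4,1)@(9, 3): e=[29,6,17] → #
    (5,1)@(11, 3): e=[27,2,23] → #
    (6,1)@(13, 3): e=[25,-2,29] → ·
    (2,2)@(5, 5): e=[69,-18,1] → ·
    (3,2)@(7, 5): e=[67,-22,7] → ·
    (4,2)@(9, 5): e=[65,-26,13] → ·
    (5,2)@(11, 5): e=[63,-30,19] → ·
  covered (4 px):
    · · · · · · · · · ·
    · · # # # # · · · ·
    · · · · · · · · · ·
    · · · · · · · · · ·
    · · · · · · · · · ·
    · · · · · · · · · ·
    · · · · · · · · · ·

Result: "outside"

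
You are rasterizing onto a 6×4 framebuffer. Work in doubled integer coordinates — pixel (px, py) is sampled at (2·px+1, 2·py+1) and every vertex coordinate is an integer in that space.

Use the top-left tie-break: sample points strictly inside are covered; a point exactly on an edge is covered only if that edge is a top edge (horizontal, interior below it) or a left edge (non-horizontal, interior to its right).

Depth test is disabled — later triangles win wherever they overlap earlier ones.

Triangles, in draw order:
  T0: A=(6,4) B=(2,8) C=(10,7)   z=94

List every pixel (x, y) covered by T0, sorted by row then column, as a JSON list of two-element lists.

T0:
  2·area = 28  (B↔C swapped to make it positive)
  edge (6, 4)→(10, 7): d=(4,3) right/bottom  bias=-1
  edge (10, 7)→(2, 8): d=(-8,1) right/bottom  bias=-1
  edge (2, 8)→(6, 4): d=(4,-4) top-left  bias=+0
    (4,0)@(9, 1): e=[-21,49,0] → .  [on edge]
    (3,1)@(7, 3): e=[-7,35,0] → .  [on edge]
    (2,2)@(5, 5): e=[7,21,0] → X  [on edge]
    (3,2)@(7, 5): e=[1,19,8] → X
    (4,2)@(9, 5): e=[-5,17,16] → .
    (1,3)@(3, 7): e=[21,7,0] → X  [on edge]
    (4,3)@(9, 7): e=[3,1,24] → X
    (5,3)@(11, 7): e=[-3,-1,32] → .
  covered (6 px):
    . . . . . .
    . . . . . .
    . . X X . .
    . X X X X .

Answer: [[2,2],[3,2],[1,3],[2,3],[3,3],[4,3]]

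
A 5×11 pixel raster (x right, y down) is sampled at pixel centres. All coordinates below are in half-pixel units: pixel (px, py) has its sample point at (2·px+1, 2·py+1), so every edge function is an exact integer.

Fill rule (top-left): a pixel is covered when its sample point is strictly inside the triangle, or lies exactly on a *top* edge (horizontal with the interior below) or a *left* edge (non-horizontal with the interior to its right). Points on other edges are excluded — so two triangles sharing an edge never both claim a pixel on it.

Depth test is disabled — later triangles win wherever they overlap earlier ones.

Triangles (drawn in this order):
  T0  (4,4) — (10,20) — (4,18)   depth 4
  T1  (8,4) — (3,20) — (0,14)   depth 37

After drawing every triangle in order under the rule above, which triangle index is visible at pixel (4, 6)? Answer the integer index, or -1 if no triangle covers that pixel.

T0:
  2·area = 84
  edge (4, 4)→(10, 20): d=(6,16) right/bottom  bias=-1
  edge (10, 20)→(4, 18): d=(-6,-2) top-left  bias=+0
  edge (4, 18)→(4, 4): d=(0,-14) top-left  bias=+0
    (2,3)@(5, 7): e=[2,68,14] → #
    (3,3)@(7, 7): e=[-30,72,42] → ·
    (2,4)@(5, 9): e=[14,56,14] → #
    (3,4)@(7, 9): e=[-18,60,42] → ·
    (2,5)@(5, 11): e=[26,44,14] → #
    (3,5)@(7, 11): e=[-6,48,42] → ·
    (2,6)@(5, 13): e=[38,32,14] → #
    (3,6)@(7, 13): e=[6,36,42] → #
    (4,6)@(9, 13): e=[-26,40,70] → ·
    (2,7)@(5, 15): e=[50,20,14] → #
    (4,7)@(9, 15): e=[-14,28,70] → ·
    (0,8)@(1, 17): e=[126,0,-42] → ·  [on edge]
    (3,9)@(7, 19): e=[42,0,42] → #  [on edge]
  covered (11 px):
    · · · · ·
    · · · · ·
    · · · · ·
    · · # · ·
    · · # · ·
    · · # · ·
    · · # # ·
    · · # # ·
    · · # # ·
    · · · # #
    · · · · ·
T1:
  2·area = 78
  edge (8, 4)→(3, 20): d=(-5,16) right/bottom  bias=-1
  edge (3, 20)→(0, 14): d=(-3,-6) top-left  bias=+0
  edge (0, 14)→(8, 4): d=(8,-10) top-left  bias=+0
    (3,3)@(7, 7): e=[1,63,14] → #
    (4,3)@(9, 7): e=[-31,75,34] → ·
    (2,4)@(5, 9): e=[23,45,10] → #
    (3,4)@(7, 9): e=[-9,57,30] → ·
    (1,5)@(3, 11): e=[45,27,6] → #
    (3,5)@(7, 11): e=[-19,51,46] → ·
    (0,6)@(1, 13): e=[67,9,2] → #
    (3,6)@(7, 13): e=[-29,45,62] → ·
    (0,7)@(1, 15): e=[57,3,18] → #
    (2,7)@(5, 15): e=[-7,27,58] → ·
    (0,8)@(1, 17): e=[47,-3,34] → ·
    (1,8)@(3, 17): e=[15,9,54] → #
  covered (11 px):
    · · · · ·
    · · · · ·
    · · · · ·
    · · · # ·
    · · # · ·
    · # # · ·
    # # # · ·
    # # · · ·
    · # · · ·
    · # · · ·
    · · · · ·

Z-buffer (winner per pixel, '.' = empty):
  . . . . .
  . . . . .
  . . . . .
  . . 0 1 .
  . . 1 . .
  . 1 1 . .
  1 1 1 0 .
  1 1 0 0 .
  . 1 0 0 .
  . 1 . 0 0
  . . . . .

Result: -1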